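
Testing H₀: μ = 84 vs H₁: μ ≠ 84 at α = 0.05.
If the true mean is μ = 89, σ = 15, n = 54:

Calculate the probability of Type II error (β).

Answer: β ≈ 0.3122

Derivation:
SE = σ/√n = 15/√54 = 2.0412
Critical values: μ₀ ± z_0.025×SE = 84 ± 1.960×2.0412
Acceptance region: (79.9992, 88.0008)
Under H₁ (μ = 89): z_high = (88.0008 - 89)/2.0412 = -0.4895, z_low = (79.9992 - 89)/2.0412 = -4.4096
β = P(not reject | H₁) = Φ(-0.4895) - Φ(-4.4096) ≈ 0.3122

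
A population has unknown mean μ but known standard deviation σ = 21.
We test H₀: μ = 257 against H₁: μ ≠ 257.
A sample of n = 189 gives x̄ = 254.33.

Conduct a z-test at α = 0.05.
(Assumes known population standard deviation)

Answer: z = -1.7480, fail to reject H₀

Derivation:
Standard error: SE = σ/√n = 21/√189 = 1.5275
z-statistic: z = (x̄ - μ₀)/SE = (254.33 - 257)/1.5275 = -1.7480
Critical value: ±1.960
p-value = 0.0805
Decision: fail to reject H₀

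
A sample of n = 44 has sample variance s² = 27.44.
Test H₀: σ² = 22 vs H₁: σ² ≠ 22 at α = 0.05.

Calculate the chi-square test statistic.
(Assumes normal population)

df = n - 1 = 43
χ² = (n-1)s²/σ₀² = 43×27.44/22 = 53.6327
Critical values: χ²_{0.975,43} = 26.785, χ²_{0.025,43} = 62.990
Rejection region: χ² < 26.785 or χ² > 62.990
Decision: fail to reject H₀

Answer: χ² = 53.6327, fail to reject H₀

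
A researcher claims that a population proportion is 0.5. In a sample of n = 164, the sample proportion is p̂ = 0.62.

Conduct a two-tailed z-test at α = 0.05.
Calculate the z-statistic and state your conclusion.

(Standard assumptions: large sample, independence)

Answer: z = 3.0735, reject H₀

Derivation:
H₀: p = 0.5, H₁: p ≠ 0.5
Standard error: SE = √(p₀(1-p₀)/n) = √(0.5×0.5/164) = 0.039043
z-statistic: z = (p̂ - p₀)/SE = (0.62 - 0.5)/0.039043 = 3.0735
Critical value: z_0.025 = ±1.960
p-value = 0.0021
Decision: reject H₀ at α = 0.05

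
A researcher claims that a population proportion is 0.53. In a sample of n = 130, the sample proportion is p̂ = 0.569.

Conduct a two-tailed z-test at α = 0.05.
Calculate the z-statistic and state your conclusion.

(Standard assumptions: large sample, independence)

Answer: z = 0.8909, fail to reject H₀

Derivation:
H₀: p = 0.53, H₁: p ≠ 0.53
Standard error: SE = √(p₀(1-p₀)/n) = √(0.53×0.47/130) = 0.043774
z-statistic: z = (p̂ - p₀)/SE = (0.569 - 0.53)/0.043774 = 0.8909
Critical value: z_0.025 = ±1.960
p-value = 0.3730
Decision: fail to reject H₀ at α = 0.05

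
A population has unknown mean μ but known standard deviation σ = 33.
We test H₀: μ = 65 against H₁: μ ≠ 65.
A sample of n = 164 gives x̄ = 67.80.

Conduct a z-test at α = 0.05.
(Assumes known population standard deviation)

Standard error: SE = σ/√n = 33/√164 = 2.5769
z-statistic: z = (x̄ - μ₀)/SE = (67.80 - 65)/2.5769 = 1.0866
Critical value: ±1.960
p-value = 0.2772
Decision: fail to reject H₀

Answer: z = 1.0866, fail to reject H₀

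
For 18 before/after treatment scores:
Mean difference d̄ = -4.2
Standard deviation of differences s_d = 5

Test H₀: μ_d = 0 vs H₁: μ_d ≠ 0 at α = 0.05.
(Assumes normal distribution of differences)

df = n - 1 = 17
SE = s_d/√n = 5/√18 = 1.1785
t = d̄/SE = -4.2/1.1785 = -3.5639
Critical value: t_{0.025,17} = ±2.110
p-value ≈ 0.0024
Decision: reject H₀

Answer: t = -3.5639, reject H₀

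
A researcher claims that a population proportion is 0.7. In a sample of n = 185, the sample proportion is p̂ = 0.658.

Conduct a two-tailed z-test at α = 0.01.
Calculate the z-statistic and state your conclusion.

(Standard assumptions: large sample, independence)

Answer: z = -1.2466, fail to reject H₀

Derivation:
H₀: p = 0.7, H₁: p ≠ 0.7
Standard error: SE = √(p₀(1-p₀)/n) = √(0.7×0.3/185) = 0.033692
z-statistic: z = (p̂ - p₀)/SE = (0.658 - 0.7)/0.033692 = -1.2466
Critical value: z_0.005 = ±2.576
p-value = 0.2125
Decision: fail to reject H₀ at α = 0.01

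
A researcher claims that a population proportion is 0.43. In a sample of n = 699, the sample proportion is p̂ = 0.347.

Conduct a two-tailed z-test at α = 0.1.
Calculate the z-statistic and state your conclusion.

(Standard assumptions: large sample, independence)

Answer: z = -4.4326, reject H₀

Derivation:
H₀: p = 0.43, H₁: p ≠ 0.43
Standard error: SE = √(p₀(1-p₀)/n) = √(0.43×0.57/699) = 0.018725
z-statistic: z = (p̂ - p₀)/SE = (0.347 - 0.43)/0.018725 = -4.4326
Critical value: z_0.05 = ±1.645
p-value < 0.0001
Decision: reject H₀ at α = 0.1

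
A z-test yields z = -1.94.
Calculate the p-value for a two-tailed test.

Answer: p-value ≈ 0.0524

Derivation:
For z = -1.94:
p = 2×P(Z > |-1.94|) = 2×(1 - Φ(1.94)) = 0.0524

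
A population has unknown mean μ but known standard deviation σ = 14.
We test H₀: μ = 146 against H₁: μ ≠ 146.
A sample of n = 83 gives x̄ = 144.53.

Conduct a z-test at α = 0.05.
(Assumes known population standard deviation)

Standard error: SE = σ/√n = 14/√83 = 1.5367
z-statistic: z = (x̄ - μ₀)/SE = (144.53 - 146)/1.5367 = -0.9566
Critical value: ±1.960
p-value = 0.3388
Decision: fail to reject H₀

Answer: z = -0.9566, fail to reject H₀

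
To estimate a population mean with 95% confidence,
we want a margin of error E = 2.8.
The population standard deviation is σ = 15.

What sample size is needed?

z_0.025 = 1.960
n = (z×σ/E)² = (1.960×15/2.8)²
n = 110.2500
Round up: n = 111

Answer: n = 111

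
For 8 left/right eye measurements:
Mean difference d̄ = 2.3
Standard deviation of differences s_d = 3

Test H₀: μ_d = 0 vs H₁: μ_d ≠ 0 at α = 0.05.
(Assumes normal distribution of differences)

df = n - 1 = 7
SE = s_d/√n = 3/√8 = 1.0607
t = d̄/SE = 2.3/1.0607 = 2.1684
Critical value: t_{0.025,7} = ±2.365
p-value ≈ 0.0668
Decision: fail to reject H₀

Answer: t = 2.1684, fail to reject H₀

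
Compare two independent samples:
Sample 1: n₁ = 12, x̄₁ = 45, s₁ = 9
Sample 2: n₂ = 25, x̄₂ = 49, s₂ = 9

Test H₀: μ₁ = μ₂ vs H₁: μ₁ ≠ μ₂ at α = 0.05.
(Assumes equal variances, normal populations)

Pooled variance: s²_p = [11×9² + 24×9²]/(35) = 81.0000
s_p = 9.0000
SE = s_p×√(1/n₁ + 1/n₂) = 9.0000×√(1/12 + 1/25) = 3.1607
t = (x̄₁ - x̄₂)/SE = (45 - 49)/3.1607 = -1.2655
df = 35, t-critical = ±2.030
Decision: fail to reject H₀

Answer: t = -1.2655, fail to reject H₀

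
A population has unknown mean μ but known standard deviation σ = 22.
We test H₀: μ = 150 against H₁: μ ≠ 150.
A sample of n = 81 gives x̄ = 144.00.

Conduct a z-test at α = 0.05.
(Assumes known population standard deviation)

Standard error: SE = σ/√n = 22/√81 = 2.4444
z-statistic: z = (x̄ - μ₀)/SE = (144.00 - 150)/2.4444 = -2.4546
Critical value: ±1.960
p-value = 0.0141
Decision: reject H₀

Answer: z = -2.4546, reject H₀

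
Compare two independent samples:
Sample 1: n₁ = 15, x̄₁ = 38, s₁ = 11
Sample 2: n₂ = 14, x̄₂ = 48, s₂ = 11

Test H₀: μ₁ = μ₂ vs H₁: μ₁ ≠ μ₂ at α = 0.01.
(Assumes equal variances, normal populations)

Answer: t = -2.4464, fail to reject H₀

Derivation:
Pooled variance: s²_p = [14×11² + 13×11²]/(27) = 121.0000
s_p = 11.0000
SE = s_p×√(1/n₁ + 1/n₂) = 11.0000×√(1/15 + 1/14) = 4.0877
t = (x̄₁ - x̄₂)/SE = (38 - 48)/4.0877 = -2.4464
df = 27, t-critical = ±2.771
Decision: fail to reject H₀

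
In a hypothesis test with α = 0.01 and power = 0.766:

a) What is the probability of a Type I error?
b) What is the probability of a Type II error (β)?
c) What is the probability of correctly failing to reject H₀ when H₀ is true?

a) Type I error probability = α = 0.01
b) Power = P(reject H₀ | H₁ true) = 1 - β = 0.766, so Type II error probability = β = 1 - Power = 0.234
c) P(fail to reject H₀ | H₀ true) = 1 - α = 0.99

Answer: a) 0.01, b) 0.234, c) 0.99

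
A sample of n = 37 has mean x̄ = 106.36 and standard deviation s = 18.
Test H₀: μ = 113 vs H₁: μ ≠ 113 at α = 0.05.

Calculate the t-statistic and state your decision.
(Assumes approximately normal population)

Answer: t = -2.2438, reject H₀

Derivation:
df = n - 1 = 36
SE = s/√n = 18/√37 = 2.9592
t = (x̄ - μ₀)/SE = (106.36 - 113)/2.9592 = -2.2438
Critical value: t_{0.025,36} = ±2.028
p-value ≈ 0.0311
Decision: reject H₀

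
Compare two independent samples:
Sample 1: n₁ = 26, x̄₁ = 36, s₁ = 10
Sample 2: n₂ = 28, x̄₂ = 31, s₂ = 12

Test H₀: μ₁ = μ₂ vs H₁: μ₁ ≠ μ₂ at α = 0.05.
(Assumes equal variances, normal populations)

Answer: t = 1.6564, fail to reject H₀

Derivation:
Pooled variance: s²_p = [25×10² + 27×12²]/(52) = 122.8462
s_p = 11.0836
SE = s_p×√(1/n₁ + 1/n₂) = 11.0836×√(1/26 + 1/28) = 3.0186
t = (x̄₁ - x̄₂)/SE = (36 - 31)/3.0186 = 1.6564
df = 52, t-critical = ±2.007
Decision: fail to reject H₀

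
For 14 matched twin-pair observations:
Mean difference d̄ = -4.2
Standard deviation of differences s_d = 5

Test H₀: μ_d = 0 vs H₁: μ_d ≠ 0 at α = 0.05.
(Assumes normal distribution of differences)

df = n - 1 = 13
SE = s_d/√n = 5/√14 = 1.3363
t = d̄/SE = -4.2/1.3363 = -3.1430
Critical value: t_{0.025,13} = ±2.160
p-value ≈ 0.0078
Decision: reject H₀

Answer: t = -3.1430, reject H₀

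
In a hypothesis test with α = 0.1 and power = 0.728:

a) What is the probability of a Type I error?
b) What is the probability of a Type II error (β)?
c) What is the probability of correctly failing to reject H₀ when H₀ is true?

a) Type I error probability = α = 0.1
b) Power = P(reject H₀ | H₁ true) = 1 - β = 0.728, so Type II error probability = β = 1 - Power = 0.272
c) P(fail to reject H₀ | H₀ true) = 1 - α = 0.9

Answer: a) 0.1, b) 0.272, c) 0.9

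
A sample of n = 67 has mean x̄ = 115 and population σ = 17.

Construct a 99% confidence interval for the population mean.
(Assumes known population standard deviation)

Answer: (109.6499, 120.3501)

Derivation:
Confidence level: 99%, α = 0.01
z_0.005 = 2.576
SE = σ/√n = 17/√67 = 2.0769
Margin of error = 2.576 × 2.0769 = 5.3501
CI: x̄ ± margin = 115 ± 5.3501
CI: (109.6499, 120.3501)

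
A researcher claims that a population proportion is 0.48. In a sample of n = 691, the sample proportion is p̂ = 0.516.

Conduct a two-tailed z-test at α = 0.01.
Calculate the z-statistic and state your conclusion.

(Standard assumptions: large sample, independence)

H₀: p = 0.48, H₁: p ≠ 0.48
Standard error: SE = √(p₀(1-p₀)/n) = √(0.48×0.52/691) = 0.019006
z-statistic: z = (p̂ - p₀)/SE = (0.516 - 0.48)/0.019006 = 1.8941
Critical value: z_0.005 = ±2.576
p-value = 0.0582
Decision: fail to reject H₀ at α = 0.01

Answer: z = 1.8941, fail to reject H₀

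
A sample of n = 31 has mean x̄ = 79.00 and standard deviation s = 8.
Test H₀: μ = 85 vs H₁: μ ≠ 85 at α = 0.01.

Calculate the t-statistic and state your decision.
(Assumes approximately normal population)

Answer: t = -4.1759, reject H₀

Derivation:
df = n - 1 = 30
SE = s/√n = 8/√31 = 1.4368
t = (x̄ - μ₀)/SE = (79.00 - 85)/1.4368 = -4.1759
Critical value: t_{0.005,30} = ±2.750
p-value ≈ 0.0002
Decision: reject H₀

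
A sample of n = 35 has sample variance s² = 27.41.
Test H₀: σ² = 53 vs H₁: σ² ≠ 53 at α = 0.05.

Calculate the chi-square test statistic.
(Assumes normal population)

Answer: χ² = 17.5838, reject H₀

Derivation:
df = n - 1 = 34
χ² = (n-1)s²/σ₀² = 34×27.41/53 = 17.5838
Critical values: χ²_{0.975,34} = 19.806, χ²_{0.025,34} = 51.966
Rejection region: χ² < 19.806 or χ² > 51.966
Decision: reject H₀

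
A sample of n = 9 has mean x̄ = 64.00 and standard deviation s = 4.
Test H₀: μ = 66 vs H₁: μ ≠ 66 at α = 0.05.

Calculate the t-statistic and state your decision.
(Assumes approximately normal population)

Answer: t = -1.5000, fail to reject H₀

Derivation:
df = n - 1 = 8
SE = s/√n = 4/√9 = 1.3333
t = (x̄ - μ₀)/SE = (64.00 - 66)/1.3333 = -1.5000
Critical value: t_{0.025,8} = ±2.306
p-value ≈ 0.1720
Decision: fail to reject H₀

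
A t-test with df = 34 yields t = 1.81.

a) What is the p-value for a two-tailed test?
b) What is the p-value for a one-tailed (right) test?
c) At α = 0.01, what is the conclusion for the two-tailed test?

Using t-distribution with df = 34:
a) Two-tailed: p = 2×P(T > 1.81) = 0.0791
b) One-tailed: p = P(T > 1.81) = 0.0396
c) 0.0791 ≥ 0.01, fail to reject H₀

Answer: a) 0.0791, b) 0.0396, c) fail to reject H₀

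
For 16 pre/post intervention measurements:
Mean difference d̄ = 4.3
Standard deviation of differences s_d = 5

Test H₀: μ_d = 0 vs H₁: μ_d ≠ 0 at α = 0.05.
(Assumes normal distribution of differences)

df = n - 1 = 15
SE = s_d/√n = 5/√16 = 1.2500
t = d̄/SE = 4.3/1.2500 = 3.4400
Critical value: t_{0.025,15} = ±2.131
p-value ≈ 0.0036
Decision: reject H₀

Answer: t = 3.4400, reject H₀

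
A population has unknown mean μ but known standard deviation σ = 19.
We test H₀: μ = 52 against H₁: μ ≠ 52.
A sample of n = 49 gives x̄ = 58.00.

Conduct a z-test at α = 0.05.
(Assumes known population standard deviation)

Standard error: SE = σ/√n = 19/√49 = 2.7143
z-statistic: z = (x̄ - μ₀)/SE = (58.00 - 52)/2.7143 = 2.2105
Critical value: ±1.960
p-value = 0.0271
Decision: reject H₀

Answer: z = 2.2105, reject H₀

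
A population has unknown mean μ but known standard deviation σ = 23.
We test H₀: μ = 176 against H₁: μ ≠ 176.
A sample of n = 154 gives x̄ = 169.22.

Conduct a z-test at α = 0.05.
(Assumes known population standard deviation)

Standard error: SE = σ/√n = 23/√154 = 1.8534
z-statistic: z = (x̄ - μ₀)/SE = (169.22 - 176)/1.8534 = -3.6581
Critical value: ±1.960
p-value = 0.0003
Decision: reject H₀

Answer: z = -3.6581, reject H₀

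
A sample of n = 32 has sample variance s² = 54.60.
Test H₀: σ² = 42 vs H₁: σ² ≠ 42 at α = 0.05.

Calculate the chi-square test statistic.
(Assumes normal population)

df = n - 1 = 31
χ² = (n-1)s²/σ₀² = 31×54.60/42 = 40.3000
Critical values: χ²_{0.975,31} = 17.539, χ²_{0.025,31} = 48.232
Rejection region: χ² < 17.539 or χ² > 48.232
Decision: fail to reject H₀

Answer: χ² = 40.3000, fail to reject H₀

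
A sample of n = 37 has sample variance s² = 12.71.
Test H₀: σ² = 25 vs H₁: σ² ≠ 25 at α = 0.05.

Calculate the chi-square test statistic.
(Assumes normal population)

Answer: χ² = 18.3024, reject H₀

Derivation:
df = n - 1 = 36
χ² = (n-1)s²/σ₀² = 36×12.71/25 = 18.3024
Critical values: χ²_{0.975,36} = 21.336, χ²_{0.025,36} = 54.437
Rejection region: χ² < 21.336 or χ² > 54.437
Decision: reject H₀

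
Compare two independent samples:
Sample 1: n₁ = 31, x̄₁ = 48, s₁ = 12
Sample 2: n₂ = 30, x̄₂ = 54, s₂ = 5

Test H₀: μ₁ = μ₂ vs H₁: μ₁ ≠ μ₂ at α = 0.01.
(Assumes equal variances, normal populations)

Answer: t = -2.5335, fail to reject H₀

Derivation:
Pooled variance: s²_p = [30×12² + 29×5²]/(59) = 85.5085
s_p = 9.2471
SE = s_p×√(1/n₁ + 1/n₂) = 9.2471×√(1/31 + 1/30) = 2.3683
t = (x̄₁ - x̄₂)/SE = (48 - 54)/2.3683 = -2.5335
df = 59, t-critical = ±2.662
Decision: fail to reject H₀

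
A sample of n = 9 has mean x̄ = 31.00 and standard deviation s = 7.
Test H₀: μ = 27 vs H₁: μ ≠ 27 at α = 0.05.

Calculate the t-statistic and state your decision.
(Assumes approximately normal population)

Answer: t = 1.7143, fail to reject H₀

Derivation:
df = n - 1 = 8
SE = s/√n = 7/√9 = 2.3333
t = (x̄ - μ₀)/SE = (31.00 - 27)/2.3333 = 1.7143
Critical value: t_{0.025,8} = ±2.306
p-value ≈ 0.1248
Decision: fail to reject H₀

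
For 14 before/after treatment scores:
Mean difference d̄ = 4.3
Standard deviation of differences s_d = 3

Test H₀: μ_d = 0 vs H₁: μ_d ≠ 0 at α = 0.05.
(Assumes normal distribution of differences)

df = n - 1 = 13
SE = s_d/√n = 3/√14 = 0.8018
t = d̄/SE = 4.3/0.8018 = 5.3629
Critical value: t_{0.025,13} = ±2.160
p-value ≈ 0.0001
Decision: reject H₀

Answer: t = 5.3629, reject H₀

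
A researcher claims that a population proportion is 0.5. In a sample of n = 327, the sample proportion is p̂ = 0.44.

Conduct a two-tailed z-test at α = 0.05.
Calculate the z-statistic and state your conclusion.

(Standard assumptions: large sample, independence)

H₀: p = 0.5, H₁: p ≠ 0.5
Standard error: SE = √(p₀(1-p₀)/n) = √(0.5×0.5/327) = 0.027650
z-statistic: z = (p̂ - p₀)/SE = (0.44 - 0.5)/0.027650 = -2.1700
Critical value: z_0.025 = ±1.960
p-value = 0.0300
Decision: reject H₀ at α = 0.05

Answer: z = -2.1700, reject H₀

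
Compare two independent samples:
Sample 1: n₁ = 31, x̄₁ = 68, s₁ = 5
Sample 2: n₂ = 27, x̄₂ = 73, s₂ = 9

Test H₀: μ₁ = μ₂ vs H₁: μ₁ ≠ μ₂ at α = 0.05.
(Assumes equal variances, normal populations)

Answer: t = -2.6597, reject H₀

Derivation:
Pooled variance: s²_p = [30×5² + 26×9²]/(56) = 51.0000
s_p = 7.1414
SE = s_p×√(1/n₁ + 1/n₂) = 7.1414×√(1/31 + 1/27) = 1.8799
t = (x̄₁ - x̄₂)/SE = (68 - 73)/1.8799 = -2.6597
df = 56, t-critical = ±2.003
Decision: reject H₀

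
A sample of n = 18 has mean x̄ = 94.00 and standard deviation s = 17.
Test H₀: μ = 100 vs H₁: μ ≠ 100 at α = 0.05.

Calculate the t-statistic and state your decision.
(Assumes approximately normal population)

Answer: t = -1.4974, fail to reject H₀

Derivation:
df = n - 1 = 17
SE = s/√n = 17/√18 = 4.0069
t = (x̄ - μ₀)/SE = (94.00 - 100)/4.0069 = -1.4974
Critical value: t_{0.025,17} = ±2.110
p-value ≈ 0.1526
Decision: fail to reject H₀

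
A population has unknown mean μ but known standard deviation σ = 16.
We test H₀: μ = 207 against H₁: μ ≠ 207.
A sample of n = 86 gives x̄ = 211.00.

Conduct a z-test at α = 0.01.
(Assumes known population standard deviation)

Standard error: SE = σ/√n = 16/√86 = 1.7253
z-statistic: z = (x̄ - μ₀)/SE = (211.00 - 207)/1.7253 = 2.3184
Critical value: ±2.576
p-value = 0.0204
Decision: fail to reject H₀

Answer: z = 2.3184, fail to reject H₀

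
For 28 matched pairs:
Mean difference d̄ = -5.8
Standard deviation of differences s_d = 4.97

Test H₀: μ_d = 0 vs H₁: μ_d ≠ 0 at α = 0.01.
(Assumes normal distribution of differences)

df = n - 1 = 27
SE = s_d/√n = 4.97/√28 = 0.9392
t = d̄/SE = -5.8/0.9392 = -6.1755
Critical value: t_{0.005,27} = ±2.771
p-value < 0.0001
Decision: reject H₀

Answer: t = -6.1755, reject H₀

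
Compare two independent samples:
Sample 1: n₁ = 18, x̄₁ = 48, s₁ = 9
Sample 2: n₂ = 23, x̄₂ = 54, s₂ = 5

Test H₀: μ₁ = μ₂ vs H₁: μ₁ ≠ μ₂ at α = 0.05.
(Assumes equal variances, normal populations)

Answer: t = -2.7124, reject H₀

Derivation:
Pooled variance: s²_p = [17×9² + 22×5²]/(39) = 49.4103
s_p = 7.0292
SE = s_p×√(1/n₁ + 1/n₂) = 7.0292×√(1/18 + 1/23) = 2.2121
t = (x̄₁ - x̄₂)/SE = (48 - 54)/2.2121 = -2.7124
df = 39, t-critical = ±2.023
Decision: reject H₀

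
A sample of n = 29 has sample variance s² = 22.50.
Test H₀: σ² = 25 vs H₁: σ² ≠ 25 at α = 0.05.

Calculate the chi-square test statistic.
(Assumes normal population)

df = n - 1 = 28
χ² = (n-1)s²/σ₀² = 28×22.50/25 = 25.2000
Critical values: χ²_{0.975,28} = 15.308, χ²_{0.025,28} = 44.461
Rejection region: χ² < 15.308 or χ² > 44.461
Decision: fail to reject H₀

Answer: χ² = 25.2000, fail to reject H₀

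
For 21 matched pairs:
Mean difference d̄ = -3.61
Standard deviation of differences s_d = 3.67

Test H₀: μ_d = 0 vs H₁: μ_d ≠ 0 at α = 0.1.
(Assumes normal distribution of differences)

df = n - 1 = 20
SE = s_d/√n = 3.67/√21 = 0.8009
t = d̄/SE = -3.61/0.8009 = -4.5074
Critical value: t_{0.05,20} = ±1.725
p-value ≈ 0.0002
Decision: reject H₀

Answer: t = -4.5074, reject H₀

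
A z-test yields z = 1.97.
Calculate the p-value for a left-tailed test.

For z = 1.97:
p = P(Z < 1.97) = Φ(1.97) = 0.9756

Answer: p-value ≈ 0.9756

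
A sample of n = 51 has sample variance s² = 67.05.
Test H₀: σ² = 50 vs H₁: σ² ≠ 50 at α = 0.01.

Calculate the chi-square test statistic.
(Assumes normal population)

df = n - 1 = 50
χ² = (n-1)s²/σ₀² = 50×67.05/50 = 67.0500
Critical values: χ²_{0.995,50} = 27.991, χ²_{0.005,50} = 79.490
Rejection region: χ² < 27.991 or χ² > 79.490
Decision: fail to reject H₀

Answer: χ² = 67.0500, fail to reject H₀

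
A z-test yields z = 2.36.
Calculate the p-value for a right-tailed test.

Answer: p-value ≈ 0.0091

Derivation:
For z = 2.36:
p = P(Z > 2.36) = 1 - Φ(2.36) = 0.0091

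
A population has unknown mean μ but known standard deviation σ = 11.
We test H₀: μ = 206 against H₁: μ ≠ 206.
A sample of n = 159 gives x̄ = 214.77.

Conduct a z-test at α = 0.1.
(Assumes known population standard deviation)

Standard error: SE = σ/√n = 11/√159 = 0.8724
z-statistic: z = (x̄ - μ₀)/SE = (214.77 - 206)/0.8724 = 10.0527
Critical value: ±1.645
p-value < 0.0001
Decision: reject H₀

Answer: z = 10.0527, reject H₀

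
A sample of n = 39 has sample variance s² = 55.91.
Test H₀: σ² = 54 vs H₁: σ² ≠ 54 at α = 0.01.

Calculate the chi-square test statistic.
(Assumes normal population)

Answer: χ² = 39.3441, fail to reject H₀

Derivation:
df = n - 1 = 38
χ² = (n-1)s²/σ₀² = 38×55.91/54 = 39.3441
Critical values: χ²_{0.995,38} = 19.289, χ²_{0.005,38} = 64.181
Rejection region: χ² < 19.289 or χ² > 64.181
Decision: fail to reject H₀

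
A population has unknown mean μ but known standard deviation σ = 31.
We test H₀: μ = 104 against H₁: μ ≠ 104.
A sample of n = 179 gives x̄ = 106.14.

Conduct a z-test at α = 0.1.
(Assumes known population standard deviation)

Answer: z = 0.9236, fail to reject H₀

Derivation:
Standard error: SE = σ/√n = 31/√179 = 2.3170
z-statistic: z = (x̄ - μ₀)/SE = (106.14 - 104)/2.3170 = 0.9236
Critical value: ±1.645
p-value = 0.3557
Decision: fail to reject H₀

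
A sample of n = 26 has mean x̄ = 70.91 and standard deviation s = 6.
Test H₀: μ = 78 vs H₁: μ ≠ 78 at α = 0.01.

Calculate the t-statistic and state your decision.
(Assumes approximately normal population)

Answer: t = -6.0253, reject H₀

Derivation:
df = n - 1 = 25
SE = s/√n = 6/√26 = 1.1767
t = (x̄ - μ₀)/SE = (70.91 - 78)/1.1767 = -6.0253
Critical value: t_{0.005,25} = ±2.787
p-value < 0.0001
Decision: reject H₀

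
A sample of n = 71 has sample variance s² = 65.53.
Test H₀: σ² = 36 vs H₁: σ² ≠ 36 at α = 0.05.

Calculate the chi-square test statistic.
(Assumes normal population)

Answer: χ² = 127.4194, reject H₀

Derivation:
df = n - 1 = 70
χ² = (n-1)s²/σ₀² = 70×65.53/36 = 127.4194
Critical values: χ²_{0.975,70} = 48.758, χ²_{0.025,70} = 95.023
Rejection region: χ² < 48.758 or χ² > 95.023
Decision: reject H₀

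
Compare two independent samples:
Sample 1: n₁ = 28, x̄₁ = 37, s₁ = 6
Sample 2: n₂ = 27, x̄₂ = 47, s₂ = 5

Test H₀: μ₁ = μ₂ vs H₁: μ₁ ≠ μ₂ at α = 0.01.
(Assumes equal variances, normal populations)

Pooled variance: s²_p = [27×6² + 26×5²]/(53) = 30.6038
s_p = 5.5321
SE = s_p×√(1/n₁ + 1/n₂) = 5.5321×√(1/28 + 1/27) = 1.4921
t = (x̄₁ - x̄₂)/SE = (37 - 47)/1.4921 = -6.7020
df = 53, t-critical = ±2.672
Decision: reject H₀

Answer: t = -6.7020, reject H₀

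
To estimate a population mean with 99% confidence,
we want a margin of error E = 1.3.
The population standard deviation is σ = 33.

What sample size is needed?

Answer: n = 4276

Derivation:
z_0.005 = 2.576
n = (z×σ/E)² = (2.576×33/1.3)²
n = 4275.9527
Round up: n = 4276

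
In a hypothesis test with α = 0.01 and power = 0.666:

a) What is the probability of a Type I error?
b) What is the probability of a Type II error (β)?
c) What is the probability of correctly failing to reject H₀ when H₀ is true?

Answer: a) 0.01, b) 0.334, c) 0.99

Derivation:
a) Type I error probability = α = 0.01
b) Power = P(reject H₀ | H₁ true) = 1 - β = 0.666, so Type II error probability = β = 1 - Power = 0.334
c) P(fail to reject H₀ | H₀ true) = 1 - α = 0.99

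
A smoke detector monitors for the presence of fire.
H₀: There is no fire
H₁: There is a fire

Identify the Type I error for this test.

Answer: The alarm sounds when there is no fire (false alarm)

Derivation:
Type I error (α): Rejecting H₀ when H₀ is true
Type II error (β): Failing to reject H₀ when H₁ is true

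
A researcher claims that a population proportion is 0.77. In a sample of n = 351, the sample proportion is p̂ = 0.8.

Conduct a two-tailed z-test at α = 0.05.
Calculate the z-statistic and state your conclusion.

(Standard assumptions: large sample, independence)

H₀: p = 0.77, H₁: p ≠ 0.77
Standard error: SE = √(p₀(1-p₀)/n) = √(0.77×0.23/351) = 0.022462
z-statistic: z = (p̂ - p₀)/SE = (0.8 - 0.77)/0.022462 = 1.3356
Critical value: z_0.025 = ±1.960
p-value = 0.1817
Decision: fail to reject H₀ at α = 0.05

Answer: z = 1.3356, fail to reject H₀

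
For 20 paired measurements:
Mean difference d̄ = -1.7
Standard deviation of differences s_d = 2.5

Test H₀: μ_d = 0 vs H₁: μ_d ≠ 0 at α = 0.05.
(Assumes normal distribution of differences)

df = n - 1 = 19
SE = s_d/√n = 2.5/√20 = 0.5590
t = d̄/SE = -1.7/0.5590 = -3.0411
Critical value: t_{0.025,19} = ±2.093
p-value ≈ 0.0067
Decision: reject H₀

Answer: t = -3.0411, reject H₀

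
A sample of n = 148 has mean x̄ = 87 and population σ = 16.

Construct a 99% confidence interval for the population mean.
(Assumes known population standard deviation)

Answer: (83.6120, 90.3880)

Derivation:
Confidence level: 99%, α = 0.01
z_0.005 = 2.576
SE = σ/√n = 16/√148 = 1.3152
Margin of error = 2.576 × 1.3152 = 3.3880
CI: x̄ ± margin = 87 ± 3.3880
CI: (83.6120, 90.3880)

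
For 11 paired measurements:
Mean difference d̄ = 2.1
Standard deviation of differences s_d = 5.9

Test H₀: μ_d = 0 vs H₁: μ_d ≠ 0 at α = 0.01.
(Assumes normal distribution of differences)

Answer: t = 1.1805, fail to reject H₀

Derivation:
df = n - 1 = 10
SE = s_d/√n = 5.9/√11 = 1.7789
t = d̄/SE = 2.1/1.7789 = 1.1805
Critical value: t_{0.005,10} = ±3.169
p-value ≈ 0.2651
Decision: fail to reject H₀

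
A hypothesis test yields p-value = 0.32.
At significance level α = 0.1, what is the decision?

Answer: fail to reject H₀

Derivation:
Compare p-value to α:
0.32 ≥ 0.1
Decision: fail to reject H₀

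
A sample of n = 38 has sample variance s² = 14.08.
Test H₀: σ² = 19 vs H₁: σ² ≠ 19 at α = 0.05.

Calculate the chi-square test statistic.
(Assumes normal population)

Answer: χ² = 27.4189, fail to reject H₀

Derivation:
df = n - 1 = 37
χ² = (n-1)s²/σ₀² = 37×14.08/19 = 27.4189
Critical values: χ²_{0.975,37} = 22.106, χ²_{0.025,37} = 55.668
Rejection region: χ² < 22.106 or χ² > 55.668
Decision: fail to reject H₀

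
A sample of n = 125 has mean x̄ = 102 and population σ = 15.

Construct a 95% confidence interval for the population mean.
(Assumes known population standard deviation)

Confidence level: 95%, α = 0.05
z_0.025 = 1.960
SE = σ/√n = 15/√125 = 1.3416
Margin of error = 1.960 × 1.3416 = 2.6295
CI: x̄ ± margin = 102 ± 2.6295
CI: (99.3705, 104.6295)

Answer: (99.3705, 104.6295)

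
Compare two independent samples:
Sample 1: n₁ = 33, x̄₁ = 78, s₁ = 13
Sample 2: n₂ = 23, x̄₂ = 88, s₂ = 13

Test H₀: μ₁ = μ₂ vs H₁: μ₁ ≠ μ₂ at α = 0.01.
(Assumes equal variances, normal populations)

Answer: t = -2.8319, reject H₀

Derivation:
Pooled variance: s²_p = [32×13² + 22×13²]/(54) = 169.0000
s_p = 13.0000
SE = s_p×√(1/n₁ + 1/n₂) = 13.0000×√(1/33 + 1/23) = 3.5312
t = (x̄₁ - x̄₂)/SE = (78 - 88)/3.5312 = -2.8319
df = 54, t-critical = ±2.670
Decision: reject H₀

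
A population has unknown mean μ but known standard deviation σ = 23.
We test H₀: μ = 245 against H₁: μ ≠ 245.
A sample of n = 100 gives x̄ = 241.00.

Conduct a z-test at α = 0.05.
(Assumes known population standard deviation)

Answer: z = -1.7391, fail to reject H₀

Derivation:
Standard error: SE = σ/√n = 23/√100 = 2.3000
z-statistic: z = (x̄ - μ₀)/SE = (241.00 - 245)/2.3000 = -1.7391
Critical value: ±1.960
p-value = 0.0820
Decision: fail to reject H₀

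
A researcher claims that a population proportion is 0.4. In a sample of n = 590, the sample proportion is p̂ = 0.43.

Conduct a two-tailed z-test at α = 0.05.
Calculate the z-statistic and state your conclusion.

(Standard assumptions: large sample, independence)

Answer: z = 1.4874, fail to reject H₀

Derivation:
H₀: p = 0.4, H₁: p ≠ 0.4
Standard error: SE = √(p₀(1-p₀)/n) = √(0.4×0.6/590) = 0.020169
z-statistic: z = (p̂ - p₀)/SE = (0.43 - 0.4)/0.020169 = 1.4874
Critical value: z_0.025 = ±1.960
p-value = 0.1369
Decision: fail to reject H₀ at α = 0.05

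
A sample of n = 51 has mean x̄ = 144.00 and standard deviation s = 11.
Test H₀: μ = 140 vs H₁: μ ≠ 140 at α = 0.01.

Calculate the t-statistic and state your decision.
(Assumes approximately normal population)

df = n - 1 = 50
SE = s/√n = 11/√51 = 1.5403
t = (x̄ - μ₀)/SE = (144.00 - 140)/1.5403 = 2.5969
Critical value: t_{0.005,50} = ±2.678
p-value ≈ 0.0123
Decision: fail to reject H₀

Answer: t = 2.5969, fail to reject H₀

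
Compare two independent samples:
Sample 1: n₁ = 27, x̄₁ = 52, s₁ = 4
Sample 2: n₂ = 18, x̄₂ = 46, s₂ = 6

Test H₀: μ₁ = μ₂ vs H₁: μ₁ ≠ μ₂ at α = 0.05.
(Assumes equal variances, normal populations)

Answer: t = 4.0328, reject H₀

Derivation:
Pooled variance: s²_p = [26×4² + 17×6²]/(43) = 23.9070
s_p = 4.8895
SE = s_p×√(1/n₁ + 1/n₂) = 4.8895×√(1/27 + 1/18) = 1.4878
t = (x̄₁ - x̄₂)/SE = (52 - 46)/1.4878 = 4.0328
df = 43, t-critical = ±2.017
Decision: reject H₀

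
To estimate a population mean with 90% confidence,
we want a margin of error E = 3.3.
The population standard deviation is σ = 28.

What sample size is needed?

Answer: n = 195

Derivation:
z_0.05 = 1.645
n = (z×σ/E)² = (1.645×28/3.3)²
n = 194.8139
Round up: n = 195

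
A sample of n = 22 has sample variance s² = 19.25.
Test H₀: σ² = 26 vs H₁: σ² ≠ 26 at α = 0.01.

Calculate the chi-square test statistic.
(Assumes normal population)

df = n - 1 = 21
χ² = (n-1)s²/σ₀² = 21×19.25/26 = 15.5481
Critical values: χ²_{0.995,21} = 8.034, χ²_{0.005,21} = 41.401
Rejection region: χ² < 8.034 or χ² > 41.401
Decision: fail to reject H₀

Answer: χ² = 15.5481, fail to reject H₀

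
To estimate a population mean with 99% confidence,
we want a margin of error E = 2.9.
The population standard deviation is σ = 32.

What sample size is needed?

Answer: n = 808

Derivation:
z_0.005 = 2.576
n = (z×σ/E)² = (2.576×32/2.9)²
n = 807.9708
Round up: n = 808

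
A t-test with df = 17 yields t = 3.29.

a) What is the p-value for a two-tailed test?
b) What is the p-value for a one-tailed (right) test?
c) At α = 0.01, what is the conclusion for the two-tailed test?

Using t-distribution with df = 17:
a) Two-tailed: p = 2×P(T > 3.29) = 0.0043
b) One-tailed: p = P(T > 3.29) = 0.0022
c) 0.0043 < 0.01, reject H₀

Answer: a) 0.0043, b) 0.0022, c) reject H₀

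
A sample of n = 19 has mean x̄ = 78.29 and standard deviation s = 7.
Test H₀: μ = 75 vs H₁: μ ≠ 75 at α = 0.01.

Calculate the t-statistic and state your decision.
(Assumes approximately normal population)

Answer: t = 2.0487, fail to reject H₀

Derivation:
df = n - 1 = 18
SE = s/√n = 7/√19 = 1.6059
t = (x̄ - μ₀)/SE = (78.29 - 75)/1.6059 = 2.0487
Critical value: t_{0.005,18} = ±2.878
p-value ≈ 0.0554
Decision: fail to reject H₀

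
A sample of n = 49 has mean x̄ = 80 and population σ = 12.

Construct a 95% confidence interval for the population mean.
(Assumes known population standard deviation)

Confidence level: 95%, α = 0.05
z_0.025 = 1.960
SE = σ/√n = 12/√49 = 1.7143
Margin of error = 1.960 × 1.7143 = 3.3600
CI: x̄ ± margin = 80 ± 3.3600
CI: (76.6400, 83.3600)

Answer: (76.6400, 83.3600)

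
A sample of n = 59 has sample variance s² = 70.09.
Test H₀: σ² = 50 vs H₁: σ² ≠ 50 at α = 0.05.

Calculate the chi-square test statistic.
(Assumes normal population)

df = n - 1 = 58
χ² = (n-1)s²/σ₀² = 58×70.09/50 = 81.3044
Critical values: χ²_{0.975,58} = 38.844, χ²_{0.025,58} = 80.936
Rejection region: χ² < 38.844 or χ² > 80.936
Decision: reject H₀

Answer: χ² = 81.3044, reject H₀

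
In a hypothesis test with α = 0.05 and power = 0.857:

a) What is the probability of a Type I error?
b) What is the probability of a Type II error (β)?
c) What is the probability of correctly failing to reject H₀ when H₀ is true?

a) Type I error probability = α = 0.05
b) Power = P(reject H₀ | H₁ true) = 1 - β = 0.857, so Type II error probability = β = 1 - Power = 0.143
c) P(fail to reject H₀ | H₀ true) = 1 - α = 0.95

Answer: a) 0.05, b) 0.143, c) 0.95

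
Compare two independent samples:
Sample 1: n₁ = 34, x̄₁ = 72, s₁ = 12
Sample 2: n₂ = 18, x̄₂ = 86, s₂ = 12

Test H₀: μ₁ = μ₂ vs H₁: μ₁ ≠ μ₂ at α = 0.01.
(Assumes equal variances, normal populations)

Answer: t = -4.0024, reject H₀

Derivation:
Pooled variance: s²_p = [33×12² + 17×12²]/(50) = 144.0000
s_p = 12.0000
SE = s_p×√(1/n₁ + 1/n₂) = 12.0000×√(1/34 + 1/18) = 3.4979
t = (x̄₁ - x̄₂)/SE = (72 - 86)/3.4979 = -4.0024
df = 50, t-critical = ±2.678
Decision: reject H₀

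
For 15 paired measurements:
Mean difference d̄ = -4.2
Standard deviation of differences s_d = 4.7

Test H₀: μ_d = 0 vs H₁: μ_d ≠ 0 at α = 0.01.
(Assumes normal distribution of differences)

Answer: t = -3.4611, reject H₀

Derivation:
df = n - 1 = 14
SE = s_d/√n = 4.7/√15 = 1.2135
t = d̄/SE = -4.2/1.2135 = -3.4611
Critical value: t_{0.005,14} = ±2.977
p-value ≈ 0.0038
Decision: reject H₀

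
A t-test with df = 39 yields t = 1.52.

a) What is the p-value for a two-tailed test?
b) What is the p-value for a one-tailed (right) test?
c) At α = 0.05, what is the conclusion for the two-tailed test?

Answer: a) 0.1366, b) 0.0683, c) fail to reject H₀

Derivation:
Using t-distribution with df = 39:
a) Two-tailed: p = 2×P(T > 1.52) = 0.1366
b) One-tailed: p = P(T > 1.52) = 0.0683
c) 0.1366 ≥ 0.05, fail to reject H₀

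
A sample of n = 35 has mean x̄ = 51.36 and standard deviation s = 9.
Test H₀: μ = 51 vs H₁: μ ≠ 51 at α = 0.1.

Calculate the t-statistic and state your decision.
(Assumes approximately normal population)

Answer: t = 0.2366, fail to reject H₀

Derivation:
df = n - 1 = 34
SE = s/√n = 9/√35 = 1.5213
t = (x̄ - μ₀)/SE = (51.36 - 51)/1.5213 = 0.2366
Critical value: t_{0.05,34} = ±1.691
p-value ≈ 0.8144
Decision: fail to reject H₀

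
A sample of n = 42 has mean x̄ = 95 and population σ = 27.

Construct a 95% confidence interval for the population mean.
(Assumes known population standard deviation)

Confidence level: 95%, α = 0.05
z_0.025 = 1.960
SE = σ/√n = 27/√42 = 4.1662
Margin of error = 1.960 × 4.1662 = 8.1658
CI: x̄ ± margin = 95 ± 8.1658
CI: (86.8342, 103.1658)

Answer: (86.8342, 103.1658)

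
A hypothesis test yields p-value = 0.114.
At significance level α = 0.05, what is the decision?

Answer: fail to reject H₀

Derivation:
Compare p-value to α:
0.114 ≥ 0.05
Decision: fail to reject H₀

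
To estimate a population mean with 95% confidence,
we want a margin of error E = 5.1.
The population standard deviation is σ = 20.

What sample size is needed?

Answer: n = 60

Derivation:
z_0.025 = 1.960
n = (z×σ/E)² = (1.960×20/5.1)²
n = 59.0788
Round up: n = 60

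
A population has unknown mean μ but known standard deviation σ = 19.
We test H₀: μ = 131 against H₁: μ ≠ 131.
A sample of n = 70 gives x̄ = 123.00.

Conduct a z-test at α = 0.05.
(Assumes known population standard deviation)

Answer: z = -3.5228, reject H₀

Derivation:
Standard error: SE = σ/√n = 19/√70 = 2.2709
z-statistic: z = (x̄ - μ₀)/SE = (123.00 - 131)/2.2709 = -3.5228
Critical value: ±1.960
p-value = 0.0004
Decision: reject H₀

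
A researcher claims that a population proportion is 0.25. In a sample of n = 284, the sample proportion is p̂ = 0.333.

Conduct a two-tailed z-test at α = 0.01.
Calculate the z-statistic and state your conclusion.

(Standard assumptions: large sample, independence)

H₀: p = 0.25, H₁: p ≠ 0.25
Standard error: SE = √(p₀(1-p₀)/n) = √(0.25×0.75/284) = 0.025695
z-statistic: z = (p̂ - p₀)/SE = (0.333 - 0.25)/0.025695 = 3.2302
Critical value: z_0.005 = ±2.576
p-value = 0.0012
Decision: reject H₀ at α = 0.01

Answer: z = 3.2302, reject H₀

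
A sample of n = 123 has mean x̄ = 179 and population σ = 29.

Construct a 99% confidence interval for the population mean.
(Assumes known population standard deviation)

Answer: (172.2643, 185.7357)

Derivation:
Confidence level: 99%, α = 0.01
z_0.005 = 2.576
SE = σ/√n = 29/√123 = 2.6148
Margin of error = 2.576 × 2.6148 = 6.7357
CI: x̄ ± margin = 179 ± 6.7357
CI: (172.2643, 185.7357)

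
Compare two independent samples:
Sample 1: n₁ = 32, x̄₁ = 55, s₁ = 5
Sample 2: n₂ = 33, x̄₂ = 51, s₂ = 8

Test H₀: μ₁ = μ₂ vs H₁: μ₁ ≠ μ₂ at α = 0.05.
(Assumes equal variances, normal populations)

Pooled variance: s²_p = [31×5² + 32×8²]/(63) = 44.8095
s_p = 6.6940
SE = s_p×√(1/n₁ + 1/n₂) = 6.6940×√(1/32 + 1/33) = 1.6608
t = (x̄₁ - x̄₂)/SE = (55 - 51)/1.6608 = 2.4085
df = 63, t-critical = ±1.998
Decision: reject H₀

Answer: t = 2.4085, reject H₀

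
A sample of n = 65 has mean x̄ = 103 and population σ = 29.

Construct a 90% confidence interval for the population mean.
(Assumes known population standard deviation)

Confidence level: 90%, α = 0.1
z_0.05 = 1.645
SE = σ/√n = 29/√65 = 3.5970
Margin of error = 1.645 × 3.5970 = 5.9171
CI: x̄ ± margin = 103 ± 5.9171
CI: (97.0829, 108.9171)

Answer: (97.0829, 108.9171)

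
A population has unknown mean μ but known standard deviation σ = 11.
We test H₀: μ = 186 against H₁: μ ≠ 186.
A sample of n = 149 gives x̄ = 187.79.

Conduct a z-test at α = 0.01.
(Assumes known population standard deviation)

Standard error: SE = σ/√n = 11/√149 = 0.9012
z-statistic: z = (x̄ - μ₀)/SE = (187.79 - 186)/0.9012 = 1.9862
Critical value: ±2.576
p-value = 0.0470
Decision: fail to reject H₀

Answer: z = 1.9862, fail to reject H₀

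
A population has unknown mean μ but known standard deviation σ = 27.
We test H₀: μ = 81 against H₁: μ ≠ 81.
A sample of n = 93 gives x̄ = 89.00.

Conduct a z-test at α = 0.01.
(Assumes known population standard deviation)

Standard error: SE = σ/√n = 27/√93 = 2.7998
z-statistic: z = (x̄ - μ₀)/SE = (89.00 - 81)/2.7998 = 2.8573
Critical value: ±2.576
p-value = 0.0043
Decision: reject H₀

Answer: z = 2.8573, reject H₀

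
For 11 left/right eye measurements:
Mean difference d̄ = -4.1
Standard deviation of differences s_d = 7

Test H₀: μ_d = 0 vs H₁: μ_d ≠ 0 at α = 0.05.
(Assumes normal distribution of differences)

Answer: t = -1.9426, fail to reject H₀

Derivation:
df = n - 1 = 10
SE = s_d/√n = 7/√11 = 2.1106
t = d̄/SE = -4.1/2.1106 = -1.9426
Critical value: t_{0.025,10} = ±2.228
p-value ≈ 0.0807
Decision: fail to reject H₀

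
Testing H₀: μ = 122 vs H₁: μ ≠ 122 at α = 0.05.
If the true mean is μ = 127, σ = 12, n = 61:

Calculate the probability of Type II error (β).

SE = σ/√n = 12/√61 = 1.5364
Critical values: μ₀ ± z_0.025×SE = 122 ± 1.960×1.5364
Acceptance region: (118.9887, 125.0113)
Under H₁ (μ = 127): z_high = (125.0113 - 127)/1.5364 = -1.2944, z_low = (118.9887 - 127)/1.5364 = -5.2143
β = P(not reject | H₁) = Φ(-1.2944) - Φ(-5.2143) ≈ 0.0978

Answer: β ≈ 0.0978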